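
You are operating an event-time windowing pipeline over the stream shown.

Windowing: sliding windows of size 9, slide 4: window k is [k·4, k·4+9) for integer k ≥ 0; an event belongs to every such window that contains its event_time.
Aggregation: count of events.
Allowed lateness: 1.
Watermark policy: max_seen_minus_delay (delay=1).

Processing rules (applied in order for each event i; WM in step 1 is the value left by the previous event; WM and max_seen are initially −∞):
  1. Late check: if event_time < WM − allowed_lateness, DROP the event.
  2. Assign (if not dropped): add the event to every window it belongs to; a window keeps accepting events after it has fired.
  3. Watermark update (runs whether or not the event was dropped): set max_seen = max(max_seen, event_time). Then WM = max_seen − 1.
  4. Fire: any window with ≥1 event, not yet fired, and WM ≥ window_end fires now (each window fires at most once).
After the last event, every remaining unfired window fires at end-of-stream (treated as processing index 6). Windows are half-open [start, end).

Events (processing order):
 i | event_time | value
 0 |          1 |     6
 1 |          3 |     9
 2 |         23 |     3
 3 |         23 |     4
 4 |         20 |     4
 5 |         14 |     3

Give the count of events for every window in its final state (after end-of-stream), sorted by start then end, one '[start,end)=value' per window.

i=0 t=1 v=6: → [0,9); WM=0
i=1 t=3 v=9: → [0,9); WM=2
i=2 t=23 v=3: → [20,29),[16,25); WM=22; [0,9) fires=2
i=3 t=23 v=4: → [20,29),[16,25); WM=22
i=4 t=20 v=4: DROP (t<22-1); WM=22
i=5 t=14 v=3: DROP (t<22-1); WM=22

[0,9)=2 [16,25)=2 [20,29)=2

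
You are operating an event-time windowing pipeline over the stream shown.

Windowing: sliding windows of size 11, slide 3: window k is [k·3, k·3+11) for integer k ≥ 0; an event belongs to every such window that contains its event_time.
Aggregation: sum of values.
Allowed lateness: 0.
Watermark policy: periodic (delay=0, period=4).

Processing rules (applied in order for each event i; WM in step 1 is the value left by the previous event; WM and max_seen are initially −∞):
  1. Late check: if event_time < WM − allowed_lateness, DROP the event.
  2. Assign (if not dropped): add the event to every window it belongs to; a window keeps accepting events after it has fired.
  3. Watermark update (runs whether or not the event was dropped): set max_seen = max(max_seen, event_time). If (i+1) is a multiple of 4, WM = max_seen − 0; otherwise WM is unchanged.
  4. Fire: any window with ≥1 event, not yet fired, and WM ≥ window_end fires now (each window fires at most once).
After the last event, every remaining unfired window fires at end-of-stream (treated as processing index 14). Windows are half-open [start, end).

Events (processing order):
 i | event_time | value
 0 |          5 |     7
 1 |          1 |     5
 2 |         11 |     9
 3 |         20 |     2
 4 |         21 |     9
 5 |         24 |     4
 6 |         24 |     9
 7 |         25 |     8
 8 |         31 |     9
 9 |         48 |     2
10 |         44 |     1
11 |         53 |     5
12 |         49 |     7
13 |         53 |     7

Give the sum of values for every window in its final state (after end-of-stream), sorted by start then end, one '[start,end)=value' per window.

i=0 t=5 v=7: → [3,14),[0,11); WM=−∞
i=1 t=1 v=5: → [0,11); WM=−∞
i=2 t=11 v=9: → [9,20),[6,17),[3,14); WM=−∞
i=3 t=20 v=2: → [18,29),[15,26),[12,23); WM=20; [0,11) fires=12 [3,14) fires=16 [6,17) fires=9 [9,20) fires=9
i=4 t=21 v=9: → [21,32),[18,29),[15,26),[12,23); WM=20
i=5 t=24 v=4: → [24,35),[21,32),[18,29),[15,26); WM=20
i=6 t=24 v=9: → [24,35),[21,32),[18,29),[15,26); WM=20
i=7 t=25 v=8: → [24,35),[21,32),[18,29),[15,26); WM=25; [12,23) fires=11
i=8 t=31 v=9: → [30,41),[27,38),[24,35),[21,32); WM=25
i=9 t=48 v=2: → [48,59),[45,56),[42,53),[39,50); WM=25
i=10 t=44 v=1: → [42,53),[39,50),[36,47); WM=25
i=11 t=53 v=5: → [51,62),[48,59),[45,56); WM=53; [15,26) fires=32 [18,29) fires=32 [21,32) fires=39 [24,35) fires=30 [27,38) fires=9 [30,41) fires=9 [36,47) fires=1 [39,50) fires=3 [42,53) fires=3
i=12 t=49 v=7: DROP (t<53-0); WM=53
i=13 t=53 v=7: → [51,62),[48,59),[45,56); WM=53

[0,11)=12 [3,14)=16 [6,17)=9 [9,20)=9 [12,23)=11 [15,26)=32 [18,29)=32 [21,32)=39 [24,35)=30 [27,38)=9 [30,41)=9 [36,47)=1 [39,50)=3 [42,53)=3 [45,56)=14 [48,59)=14 [51,62)=12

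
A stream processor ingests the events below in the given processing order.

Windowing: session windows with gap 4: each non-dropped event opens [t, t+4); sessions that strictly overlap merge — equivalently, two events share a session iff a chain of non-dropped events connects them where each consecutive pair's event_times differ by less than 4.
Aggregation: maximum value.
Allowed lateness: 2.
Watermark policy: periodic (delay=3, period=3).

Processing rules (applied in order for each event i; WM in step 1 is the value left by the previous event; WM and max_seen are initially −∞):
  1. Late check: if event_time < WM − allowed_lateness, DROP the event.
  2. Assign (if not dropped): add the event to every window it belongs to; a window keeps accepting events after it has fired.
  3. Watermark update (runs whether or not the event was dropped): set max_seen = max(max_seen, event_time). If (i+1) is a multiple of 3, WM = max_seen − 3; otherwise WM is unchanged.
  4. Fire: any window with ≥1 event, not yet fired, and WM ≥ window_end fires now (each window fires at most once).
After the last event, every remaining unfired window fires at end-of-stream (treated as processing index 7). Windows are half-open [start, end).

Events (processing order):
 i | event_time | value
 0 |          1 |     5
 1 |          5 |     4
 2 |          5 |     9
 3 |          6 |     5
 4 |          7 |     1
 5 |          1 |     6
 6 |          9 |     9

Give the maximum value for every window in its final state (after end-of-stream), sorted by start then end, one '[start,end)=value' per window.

[1,5)=6 [5,13)=9

i=0 t=1 v=5: → [1,5); WM=−∞
i=1 t=5 v=4: → [5,9); WM=−∞
i=2 t=5 v=9: → [5,9); WM=2
i=3 t=6 v=5: → [5,10); WM=2
i=4 t=7 v=1: → [5,11); WM=2
i=5 t=1 v=6: → [1,5); WM=4
i=6 t=9 v=9: → [5,13); WM=4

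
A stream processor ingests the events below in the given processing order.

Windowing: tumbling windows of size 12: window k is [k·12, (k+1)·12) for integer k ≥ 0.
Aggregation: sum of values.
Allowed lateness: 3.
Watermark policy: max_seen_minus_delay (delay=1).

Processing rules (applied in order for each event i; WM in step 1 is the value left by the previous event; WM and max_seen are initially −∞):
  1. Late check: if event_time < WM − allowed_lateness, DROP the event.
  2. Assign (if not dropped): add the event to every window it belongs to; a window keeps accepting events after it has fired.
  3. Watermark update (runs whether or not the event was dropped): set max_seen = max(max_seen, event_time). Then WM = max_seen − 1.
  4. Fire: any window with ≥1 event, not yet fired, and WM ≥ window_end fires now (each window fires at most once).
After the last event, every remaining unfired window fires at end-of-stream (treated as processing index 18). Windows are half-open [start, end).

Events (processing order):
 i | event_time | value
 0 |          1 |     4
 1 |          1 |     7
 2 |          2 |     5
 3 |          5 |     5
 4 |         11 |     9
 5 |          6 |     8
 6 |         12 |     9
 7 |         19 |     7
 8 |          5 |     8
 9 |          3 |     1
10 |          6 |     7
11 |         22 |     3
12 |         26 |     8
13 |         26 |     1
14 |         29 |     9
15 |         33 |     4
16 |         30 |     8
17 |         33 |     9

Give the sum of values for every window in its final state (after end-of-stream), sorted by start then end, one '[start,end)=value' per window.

[0,12)=30 [12,24)=19 [24,36)=39

i=0 t=1 v=4: → [0,12); WM=0
i=1 t=1 v=7: → [0,12); WM=0
i=2 t=2 v=5: → [0,12); WM=1
i=3 t=5 v=5: → [0,12); WM=4
i=4 t=11 v=9: → [0,12); WM=10
i=5 t=6 v=8: DROP (t<10-3); WM=10
i=6 t=12 v=9: → [12,24); WM=11
i=7 t=19 v=7: → [12,24); WM=18; [0,12) fires=30
i=8 t=5 v=8: DROP (t<18-3); WM=18
i=9 t=3 v=1: DROP (t<18-3); WM=18
i=10 t=6 v=7: DROP (t<18-3); WM=18
i=11 t=22 v=3: → [12,24); WM=21
i=12 t=26 v=8: → [24,36); WM=25; [12,24) fires=19
i=13 t=26 v=1: → [24,36); WM=25
i=14 t=29 v=9: → [24,36); WM=28
i=15 t=33 v=4: → [24,36); WM=32
i=16 t=30 v=8: → [24,36); WM=32
i=17 t=33 v=9: → [24,36); WM=32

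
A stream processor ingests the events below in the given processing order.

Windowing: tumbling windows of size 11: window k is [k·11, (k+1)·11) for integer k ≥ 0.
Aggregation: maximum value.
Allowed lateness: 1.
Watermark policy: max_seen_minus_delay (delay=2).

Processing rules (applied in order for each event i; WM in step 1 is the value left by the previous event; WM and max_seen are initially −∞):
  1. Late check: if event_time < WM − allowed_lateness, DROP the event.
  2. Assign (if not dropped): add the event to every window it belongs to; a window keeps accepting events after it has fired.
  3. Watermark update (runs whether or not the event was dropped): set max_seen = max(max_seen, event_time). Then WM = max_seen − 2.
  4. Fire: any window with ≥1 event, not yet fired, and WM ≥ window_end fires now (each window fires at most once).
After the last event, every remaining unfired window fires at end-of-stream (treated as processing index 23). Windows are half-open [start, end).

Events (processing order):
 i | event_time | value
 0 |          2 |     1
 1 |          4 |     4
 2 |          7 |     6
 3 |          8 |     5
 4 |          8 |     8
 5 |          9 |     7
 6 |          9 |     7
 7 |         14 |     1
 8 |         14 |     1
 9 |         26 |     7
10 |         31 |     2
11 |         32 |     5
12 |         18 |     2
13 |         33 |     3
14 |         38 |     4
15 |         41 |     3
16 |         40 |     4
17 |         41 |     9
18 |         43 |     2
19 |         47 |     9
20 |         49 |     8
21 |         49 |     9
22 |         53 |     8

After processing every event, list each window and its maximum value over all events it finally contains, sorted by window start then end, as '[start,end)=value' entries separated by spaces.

[0,11)=8 [11,22)=1 [22,33)=7 [33,44)=9 [44,55)=9

i=0 t=2 v=1: → [0,11); WM=0
i=1 t=4 v=4: → [0,11); WM=2
i=2 t=7 v=6: → [0,11); WM=5
i=3 t=8 v=5: → [0,11); WM=6
i=4 t=8 v=8: → [0,11); WM=6
i=5 t=9 v=7: → [0,11); WM=7
i=6 t=9 v=7: → [0,11); WM=7
i=7 t=14 v=1: → [11,22); WM=12; [0,11) fires=8
i=8 t=14 v=1: → [11,22); WM=12
i=9 t=26 v=7: → [22,33); WM=24; [11,22) fires=1
i=10 t=31 v=2: → [22,33); WM=29
i=11 t=32 v=5: → [22,33); WM=30
i=12 t=18 v=2: DROP (t<30-1); WM=30
i=13 t=33 v=3: → [33,44); WM=31
i=14 t=38 v=4: → [33,44); WM=36; [22,33) fires=7
i=15 t=41 v=3: → [33,44); WM=39
i=16 t=40 v=4: → [33,44); WM=39
i=17 t=41 v=9: → [33,44); WM=39
i=18 t=43 v=2: → [33,44); WM=41
i=19 t=47 v=9: → [44,55); WM=45; [33,44) fires=9
i=20 t=49 v=8: → [44,55); WM=47
i=21 t=49 v=9: → [44,55); WM=47
i=22 t=53 v=8: → [44,55); WM=51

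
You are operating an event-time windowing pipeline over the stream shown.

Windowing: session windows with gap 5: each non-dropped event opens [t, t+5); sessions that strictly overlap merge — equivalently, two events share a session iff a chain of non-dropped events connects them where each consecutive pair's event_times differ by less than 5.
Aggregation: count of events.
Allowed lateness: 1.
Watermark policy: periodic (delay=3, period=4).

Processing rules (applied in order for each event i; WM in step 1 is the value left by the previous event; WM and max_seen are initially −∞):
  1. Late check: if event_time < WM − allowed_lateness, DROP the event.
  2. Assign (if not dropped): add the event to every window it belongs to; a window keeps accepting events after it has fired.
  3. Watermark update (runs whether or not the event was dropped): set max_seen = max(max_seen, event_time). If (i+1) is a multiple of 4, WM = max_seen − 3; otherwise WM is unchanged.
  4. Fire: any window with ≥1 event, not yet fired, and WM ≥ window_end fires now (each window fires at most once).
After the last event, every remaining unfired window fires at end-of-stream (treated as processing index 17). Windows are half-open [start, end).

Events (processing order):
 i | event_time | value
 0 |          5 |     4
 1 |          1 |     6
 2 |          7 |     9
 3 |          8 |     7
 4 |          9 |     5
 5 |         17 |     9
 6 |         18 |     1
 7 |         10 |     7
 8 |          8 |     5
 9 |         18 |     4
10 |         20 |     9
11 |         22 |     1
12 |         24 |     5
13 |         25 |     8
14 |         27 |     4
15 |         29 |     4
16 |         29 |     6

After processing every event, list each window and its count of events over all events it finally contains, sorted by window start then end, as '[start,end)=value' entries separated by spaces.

[1,15)=6 [17,34)=10

i=0 t=5 v=4: → [5,10); WM=−∞
i=1 t=1 v=6: → [1,10); WM=−∞
i=2 t=7 v=9: → [1,12); WM=−∞
i=3 t=8 v=7: → [1,13); WM=5
i=4 t=9 v=5: → [1,14); WM=5
i=5 t=17 v=9: → [17,22); WM=5
i=6 t=18 v=1: → [17,23); WM=5
i=7 t=10 v=7: → [1,15); WM=15
i=8 t=8 v=5: DROP (t<15-1); WM=15
i=9 t=18 v=4: → [17,23); WM=15
i=10 t=20 v=9: → [17,25); WM=15
i=11 t=22 v=1: → [17,27); WM=19
i=12 t=24 v=5: → [17,29); WM=19
i=13 t=25 v=8: → [17,30); WM=19
i=14 t=27 v=4: → [17,32); WM=19
i=15 t=29 v=4: → [17,34); WM=26
i=16 t=29 v=6: → [17,34); WM=26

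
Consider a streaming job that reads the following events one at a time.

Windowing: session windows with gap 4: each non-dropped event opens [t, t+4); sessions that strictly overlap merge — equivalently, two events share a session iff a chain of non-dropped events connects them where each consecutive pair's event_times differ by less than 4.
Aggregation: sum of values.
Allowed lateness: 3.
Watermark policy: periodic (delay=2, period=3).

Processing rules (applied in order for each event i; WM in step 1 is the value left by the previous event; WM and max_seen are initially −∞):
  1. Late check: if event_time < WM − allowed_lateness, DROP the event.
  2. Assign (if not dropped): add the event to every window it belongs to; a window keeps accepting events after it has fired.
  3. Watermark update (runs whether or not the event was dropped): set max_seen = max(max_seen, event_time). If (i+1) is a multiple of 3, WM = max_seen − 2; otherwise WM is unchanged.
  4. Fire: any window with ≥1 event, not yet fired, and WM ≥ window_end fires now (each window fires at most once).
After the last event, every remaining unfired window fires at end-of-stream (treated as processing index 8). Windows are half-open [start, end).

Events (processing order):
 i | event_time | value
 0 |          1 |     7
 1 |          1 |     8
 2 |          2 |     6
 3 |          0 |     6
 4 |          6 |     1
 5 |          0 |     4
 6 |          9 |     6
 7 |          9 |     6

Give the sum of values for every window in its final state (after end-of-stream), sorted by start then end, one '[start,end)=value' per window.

[0,6)=31 [6,13)=13

i=0 t=1 v=7: → [1,5); WM=−∞
i=1 t=1 v=8: → [1,5); WM=−∞
i=2 t=2 v=6: → [1,6); WM=0
i=3 t=0 v=6: → [0,6); WM=0
i=4 t=6 v=1: → [6,10); WM=0
i=5 t=0 v=4: → [0,6); WM=4
i=6 t=9 v=6: → [6,13); WM=4
i=7 t=9 v=6: → [6,13); WM=4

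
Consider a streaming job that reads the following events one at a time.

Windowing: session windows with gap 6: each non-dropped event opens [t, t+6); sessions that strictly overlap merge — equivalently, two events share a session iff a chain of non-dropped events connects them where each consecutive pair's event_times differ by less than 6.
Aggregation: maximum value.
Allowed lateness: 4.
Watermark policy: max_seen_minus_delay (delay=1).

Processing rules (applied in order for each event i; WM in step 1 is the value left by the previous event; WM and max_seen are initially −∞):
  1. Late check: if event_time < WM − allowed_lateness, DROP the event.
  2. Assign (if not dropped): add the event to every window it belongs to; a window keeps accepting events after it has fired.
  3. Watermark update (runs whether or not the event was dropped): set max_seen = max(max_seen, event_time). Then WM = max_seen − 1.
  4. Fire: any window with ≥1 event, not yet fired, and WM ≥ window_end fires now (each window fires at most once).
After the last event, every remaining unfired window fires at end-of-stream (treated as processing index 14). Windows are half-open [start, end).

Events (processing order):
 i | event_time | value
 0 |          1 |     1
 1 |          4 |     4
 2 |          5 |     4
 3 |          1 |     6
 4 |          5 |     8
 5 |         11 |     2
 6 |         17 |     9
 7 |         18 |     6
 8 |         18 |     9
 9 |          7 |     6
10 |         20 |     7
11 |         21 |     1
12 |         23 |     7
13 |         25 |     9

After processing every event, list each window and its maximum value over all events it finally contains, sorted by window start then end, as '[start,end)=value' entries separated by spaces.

i=0 t=1 v=1: → [1,7); WM=0
i=1 t=4 v=4: → [1,10); WM=3
i=2 t=5 v=4: → [1,11); WM=4
i=3 t=1 v=6: → [1,11); WM=4
i=4 t=5 v=8: → [1,11); WM=4
i=5 t=11 v=2: → [11,17); WM=10
i=6 t=17 v=9: → [17,23); WM=16
i=7 t=18 v=6: → [17,24); WM=17
i=8 t=18 v=9: → [17,24); WM=17
i=9 t=7 v=6: DROP (t<17-4); WM=17
i=10 t=20 v=7: → [17,26); WM=19
i=11 t=21 v=1: → [17,27); WM=20
i=12 t=23 v=7: → [17,29); WM=22
i=13 t=25 v=9: → [17,31); WM=24

[1,11)=8 [11,17)=2 [17,31)=9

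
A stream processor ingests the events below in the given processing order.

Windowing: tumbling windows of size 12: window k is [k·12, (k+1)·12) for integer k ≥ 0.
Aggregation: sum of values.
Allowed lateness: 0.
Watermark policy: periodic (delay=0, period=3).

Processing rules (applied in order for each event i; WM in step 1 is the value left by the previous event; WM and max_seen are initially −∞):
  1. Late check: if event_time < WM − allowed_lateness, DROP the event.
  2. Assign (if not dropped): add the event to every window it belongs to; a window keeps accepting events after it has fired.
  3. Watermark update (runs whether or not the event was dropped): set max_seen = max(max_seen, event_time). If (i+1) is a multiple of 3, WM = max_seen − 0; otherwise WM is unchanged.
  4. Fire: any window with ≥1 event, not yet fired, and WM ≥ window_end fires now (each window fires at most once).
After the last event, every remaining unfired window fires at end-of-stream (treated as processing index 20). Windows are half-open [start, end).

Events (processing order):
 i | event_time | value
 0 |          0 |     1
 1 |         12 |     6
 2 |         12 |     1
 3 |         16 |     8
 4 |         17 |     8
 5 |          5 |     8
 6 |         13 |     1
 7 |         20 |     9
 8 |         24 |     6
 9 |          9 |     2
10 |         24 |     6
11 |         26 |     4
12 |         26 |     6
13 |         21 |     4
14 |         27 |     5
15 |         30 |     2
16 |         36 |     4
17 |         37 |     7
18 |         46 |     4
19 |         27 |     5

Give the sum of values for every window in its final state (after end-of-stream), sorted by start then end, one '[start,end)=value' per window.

[0,12)=1 [12,24)=32 [24,36)=29 [36,48)=15

i=0 t=0 v=1: → [0,12); WM=−∞
i=1 t=12 v=6: → [12,24); WM=−∞
i=2 t=12 v=1: → [12,24); WM=12; [0,12) fires=1
i=3 t=16 v=8: → [12,24); WM=12
i=4 t=17 v=8: → [12,24); WM=12
i=5 t=5 v=8: DROP (t<12-0); WM=17
i=6 t=13 v=1: DROP (t<17-0); WM=17
i=7 t=20 v=9: → [12,24); WM=17
i=8 t=24 v=6: → [24,36); WM=24; [12,24) fires=32
i=9 t=9 v=2: DROP (t<24-0); WM=24
i=10 t=24 v=6: → [24,36); WM=24
i=11 t=26 v=4: → [24,36); WM=26
i=12 t=26 v=6: → [24,36); WM=26
i=13 t=21 v=4: DROP (t<26-0); WM=26
i=14 t=27 v=5: → [24,36); WM=27
i=15 t=30 v=2: → [24,36); WM=27
i=16 t=36 v=4: → [36,48); WM=27
i=17 t=37 v=7: → [36,48); WM=37; [24,36) fires=29
i=18 t=46 v=4: → [36,48); WM=37
i=19 t=27 v=5: DROP (t<37-0); WM=37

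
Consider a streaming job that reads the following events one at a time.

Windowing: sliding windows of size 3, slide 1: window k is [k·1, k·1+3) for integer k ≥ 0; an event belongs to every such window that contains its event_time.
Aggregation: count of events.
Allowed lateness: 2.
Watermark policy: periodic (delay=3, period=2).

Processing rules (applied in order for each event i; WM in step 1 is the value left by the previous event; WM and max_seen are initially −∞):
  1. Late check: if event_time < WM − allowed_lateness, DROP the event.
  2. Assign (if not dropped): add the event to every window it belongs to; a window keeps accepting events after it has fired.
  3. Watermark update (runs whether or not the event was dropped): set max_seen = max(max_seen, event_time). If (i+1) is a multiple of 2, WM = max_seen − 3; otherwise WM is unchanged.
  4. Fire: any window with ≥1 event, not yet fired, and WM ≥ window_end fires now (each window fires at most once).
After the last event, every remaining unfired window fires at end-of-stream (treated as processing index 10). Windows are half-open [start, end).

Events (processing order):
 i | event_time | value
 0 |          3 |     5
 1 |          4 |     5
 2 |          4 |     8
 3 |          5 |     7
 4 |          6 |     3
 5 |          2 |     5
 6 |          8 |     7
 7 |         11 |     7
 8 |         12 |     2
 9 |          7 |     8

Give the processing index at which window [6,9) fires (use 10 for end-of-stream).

i=0 t=3 v=5: → [3,6),[2,5),[1,4); WM=−∞
i=1 t=4 v=5: → [4,7),[3,6),[2,5); WM=1
i=2 t=4 v=8: → [4,7),[3,6),[2,5); WM=1
i=3 t=5 v=7: → [5,8),[4,7),[3,6); WM=2
i=4 t=6 v=3: → [6,9),[5,8),[4,7); WM=2
i=5 t=2 v=5: → [2,5),[1,4),[0,3); WM=3; [0,3) fires=1
i=6 t=8 v=7: → [8,11),[7,10),[6,9); WM=3
i=7 t=11 v=7: → [11,14),[10,13),[9,12); WM=8; [1,4) fires=2 [2,5) fires=4 [3,6) fires=4 [4,7) fires=4 [5,8) fires=2
i=8 t=12 v=2: → [12,15),[11,14),[10,13); WM=8
i=9 t=7 v=8: → [7,10),[6,9),[5,8); WM=9; [6,9) fires=3

9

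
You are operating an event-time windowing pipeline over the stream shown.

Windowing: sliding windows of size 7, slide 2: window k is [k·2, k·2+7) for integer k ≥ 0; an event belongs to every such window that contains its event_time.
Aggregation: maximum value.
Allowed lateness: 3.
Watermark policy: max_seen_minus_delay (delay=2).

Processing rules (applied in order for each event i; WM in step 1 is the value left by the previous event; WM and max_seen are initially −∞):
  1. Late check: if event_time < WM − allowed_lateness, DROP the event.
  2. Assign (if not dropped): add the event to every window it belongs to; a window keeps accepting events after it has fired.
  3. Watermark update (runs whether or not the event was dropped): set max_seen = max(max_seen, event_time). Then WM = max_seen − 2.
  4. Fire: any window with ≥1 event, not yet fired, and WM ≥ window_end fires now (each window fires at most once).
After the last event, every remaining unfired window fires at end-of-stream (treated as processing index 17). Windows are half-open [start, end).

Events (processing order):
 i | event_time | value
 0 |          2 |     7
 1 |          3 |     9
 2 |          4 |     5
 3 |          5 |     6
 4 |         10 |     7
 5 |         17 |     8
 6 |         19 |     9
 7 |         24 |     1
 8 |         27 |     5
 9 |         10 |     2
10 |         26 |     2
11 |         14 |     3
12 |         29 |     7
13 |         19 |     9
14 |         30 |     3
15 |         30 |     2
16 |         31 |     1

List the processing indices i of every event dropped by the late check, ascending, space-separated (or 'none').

i=0 t=2 v=7: → [2,9),[0,7); WM=0
i=1 t=3 v=9: → [2,9),[0,7); WM=1
i=2 t=4 v=5: → [4,11),[2,9),[0,7); WM=2
i=3 t=5 v=6: → [4,11),[2,9),[0,7); WM=3
i=4 t=10 v=7: → [10,17),[8,15),[6,13),[4,11); WM=8; [0,7) fires=9
i=5 t=17 v=8: → [16,23),[14,21),[12,19); WM=15; [2,9) fires=9 [4,11) fires=7 [6,13) fires=7 [8,15) fires=7
i=6 t=19 v=9: → [18,25),[16,23),[14,21); WM=17; [10,17) fires=7
i=7 t=24 v=1: → [24,31),[22,29),[20,27),[18,25); WM=22; [12,19) fires=8 [14,21) fires=9
i=8 t=27 v=5: → [26,33),[24,31),[22,29); WM=25; [16,23) fires=9 [18,25) fires=9
i=9 t=10 v=2: DROP (t<25-3); WM=25
i=10 t=26 v=2: → [26,33),[24,31),[22,29),[20,27); WM=25
i=11 t=14 v=3: DROP (t<25-3); WM=25
i=12 t=29 v=7: → [28,35),[26,33),[24,31); WM=27; [20,27) fires=2
i=13 t=19 v=9: DROP (t<27-3); WM=27
i=14 t=30 v=3: → [30,37),[28,35),[26,33),[24,31); WM=28
i=15 t=30 v=2: → [30,37),[28,35),[26,33),[24,31); WM=28
i=16 t=31 v=1: → [30,37),[28,35),[26,33); WM=29; [22,29) fires=5

9 11 13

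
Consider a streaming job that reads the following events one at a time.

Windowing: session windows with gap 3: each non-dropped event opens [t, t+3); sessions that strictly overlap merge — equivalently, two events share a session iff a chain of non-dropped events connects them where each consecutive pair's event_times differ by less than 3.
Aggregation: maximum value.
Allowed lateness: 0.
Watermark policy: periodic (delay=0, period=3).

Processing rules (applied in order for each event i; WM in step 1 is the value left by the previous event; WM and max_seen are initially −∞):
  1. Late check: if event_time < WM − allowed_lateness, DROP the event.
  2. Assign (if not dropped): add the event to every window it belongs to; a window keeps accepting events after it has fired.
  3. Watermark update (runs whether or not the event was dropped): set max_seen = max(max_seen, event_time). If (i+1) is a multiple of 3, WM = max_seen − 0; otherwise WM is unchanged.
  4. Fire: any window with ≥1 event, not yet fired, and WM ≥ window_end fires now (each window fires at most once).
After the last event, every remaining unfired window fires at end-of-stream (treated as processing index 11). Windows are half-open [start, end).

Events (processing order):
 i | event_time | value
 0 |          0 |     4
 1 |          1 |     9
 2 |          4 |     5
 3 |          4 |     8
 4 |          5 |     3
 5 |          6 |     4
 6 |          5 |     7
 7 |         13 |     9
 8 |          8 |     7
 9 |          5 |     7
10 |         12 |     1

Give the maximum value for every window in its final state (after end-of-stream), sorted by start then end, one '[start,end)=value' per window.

i=0 t=0 v=4: → [0,3); WM=−∞
i=1 t=1 v=9: → [0,4); WM=−∞
i=2 t=4 v=5: → [4,7); WM=4
i=3 t=4 v=8: → [4,7); WM=4
i=4 t=5 v=3: → [4,8); WM=4
i=5 t=6 v=4: → [4,9); WM=6
i=6 t=5 v=7: DROP (t<6-0); WM=6
i=7 t=13 v=9: → [13,16); WM=6
i=8 t=8 v=7: → [4,11); WM=13
i=9 t=5 v=7: DROP (t<13-0); WM=13
i=10 t=12 v=1: DROP (t<13-0); WM=13

[0,4)=9 [4,11)=8 [13,16)=9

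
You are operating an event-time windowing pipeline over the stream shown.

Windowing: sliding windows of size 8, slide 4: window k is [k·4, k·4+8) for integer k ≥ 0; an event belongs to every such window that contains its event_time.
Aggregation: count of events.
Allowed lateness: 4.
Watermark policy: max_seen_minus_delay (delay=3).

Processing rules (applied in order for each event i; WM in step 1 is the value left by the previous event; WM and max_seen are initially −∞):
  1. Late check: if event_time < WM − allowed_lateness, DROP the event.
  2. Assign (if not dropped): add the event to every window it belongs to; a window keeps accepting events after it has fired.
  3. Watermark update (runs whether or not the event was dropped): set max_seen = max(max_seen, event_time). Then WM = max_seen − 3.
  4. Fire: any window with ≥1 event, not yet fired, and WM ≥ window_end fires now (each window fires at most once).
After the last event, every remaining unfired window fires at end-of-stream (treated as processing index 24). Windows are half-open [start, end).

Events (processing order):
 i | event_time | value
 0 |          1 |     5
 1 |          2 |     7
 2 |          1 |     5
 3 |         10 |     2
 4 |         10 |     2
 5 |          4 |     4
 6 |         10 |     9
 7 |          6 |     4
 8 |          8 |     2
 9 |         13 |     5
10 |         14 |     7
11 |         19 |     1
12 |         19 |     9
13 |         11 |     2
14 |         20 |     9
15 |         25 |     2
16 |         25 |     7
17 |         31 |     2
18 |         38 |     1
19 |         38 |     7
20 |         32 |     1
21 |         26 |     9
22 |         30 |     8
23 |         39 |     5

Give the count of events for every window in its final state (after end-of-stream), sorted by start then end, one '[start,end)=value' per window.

i=0 t=1 v=5: → [0,8); WM=-2
i=1 t=2 v=7: → [0,8); WM=-1
i=2 t=1 v=5: → [0,8); WM=-1
i=3 t=10 v=2: → [8,16),[4,12); WM=7
i=4 t=10 v=2: → [8,16),[4,12); WM=7
i=5 t=4 v=4: → [4,12),[0,8); WM=7
i=6 t=10 v=9: → [8,16),[4,12); WM=7
i=7 t=6 v=4: → [4,12),[0,8); WM=7
i=8 t=8 v=2: → [8,16),[4,12); WM=7
i=9 t=13 v=5: → [12,20),[8,16); WM=10; [0,8) fires=5
i=10 t=14 v=7: → [12,20),[8,16); WM=11
i=11 t=19 v=1: → [16,24),[12,20); WM=16; [4,12) fires=6 [8,16) fires=6
i=12 t=19 v=9: → [16,24),[12,20); WM=16
i=13 t=11 v=2: DROP (t<16-4); WM=16
i=14 t=20 v=9: → [20,28),[16,24); WM=17
i=15 t=25 v=2: → [24,32),[20,28); WM=22; [12,20) fires=4
i=16 t=25 v=7: → [24,32),[20,28); WM=22
i=17 t=31 v=2: → [28,36),[24,32); WM=28; [16,24) fires=3 [20,28) fires=3
i=18 t=38 v=1: → [36,44),[32,40); WM=35; [24,32) fires=3
i=19 t=38 v=7: → [36,44),[32,40); WM=35
i=20 t=32 v=1: → [32,40),[28,36); WM=35
i=21 t=26 v=9: DROP (t<35-4); WM=35
i=22 t=30 v=8: DROP (t<35-4); WM=35
i=23 t=39 v=5: → [36,44),[32,40); WM=36; [28,36) fires=2

[0,8)=5 [4,12)=6 [8,16)=6 [12,20)=4 [16,24)=3 [20,28)=3 [24,32)=3 [28,36)=2 [32,40)=4 [36,44)=3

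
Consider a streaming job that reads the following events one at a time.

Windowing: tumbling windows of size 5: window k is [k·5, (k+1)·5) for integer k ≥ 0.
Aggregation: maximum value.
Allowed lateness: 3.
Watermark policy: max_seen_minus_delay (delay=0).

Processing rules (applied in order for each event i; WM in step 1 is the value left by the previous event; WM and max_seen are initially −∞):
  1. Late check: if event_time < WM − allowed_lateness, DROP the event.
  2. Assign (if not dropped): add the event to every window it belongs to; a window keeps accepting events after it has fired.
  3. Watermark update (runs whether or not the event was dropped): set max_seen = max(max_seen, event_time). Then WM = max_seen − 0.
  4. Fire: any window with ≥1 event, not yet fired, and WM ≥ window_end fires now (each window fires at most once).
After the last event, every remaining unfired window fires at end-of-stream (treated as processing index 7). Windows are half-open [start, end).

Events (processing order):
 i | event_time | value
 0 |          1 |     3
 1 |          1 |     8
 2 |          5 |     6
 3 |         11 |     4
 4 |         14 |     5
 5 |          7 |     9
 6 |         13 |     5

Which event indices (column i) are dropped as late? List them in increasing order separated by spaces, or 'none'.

5

i=0 t=1 v=3: → [0,5); WM=1
i=1 t=1 v=8: → [0,5); WM=1
i=2 t=5 v=6: → [5,10); WM=5; [0,5) fires=8
i=3 t=11 v=4: → [10,15); WM=11; [5,10) fires=6
i=4 t=14 v=5: → [10,15); WM=14
i=5 t=7 v=9: DROP (t<14-3); WM=14
i=6 t=13 v=5: → [10,15); WM=14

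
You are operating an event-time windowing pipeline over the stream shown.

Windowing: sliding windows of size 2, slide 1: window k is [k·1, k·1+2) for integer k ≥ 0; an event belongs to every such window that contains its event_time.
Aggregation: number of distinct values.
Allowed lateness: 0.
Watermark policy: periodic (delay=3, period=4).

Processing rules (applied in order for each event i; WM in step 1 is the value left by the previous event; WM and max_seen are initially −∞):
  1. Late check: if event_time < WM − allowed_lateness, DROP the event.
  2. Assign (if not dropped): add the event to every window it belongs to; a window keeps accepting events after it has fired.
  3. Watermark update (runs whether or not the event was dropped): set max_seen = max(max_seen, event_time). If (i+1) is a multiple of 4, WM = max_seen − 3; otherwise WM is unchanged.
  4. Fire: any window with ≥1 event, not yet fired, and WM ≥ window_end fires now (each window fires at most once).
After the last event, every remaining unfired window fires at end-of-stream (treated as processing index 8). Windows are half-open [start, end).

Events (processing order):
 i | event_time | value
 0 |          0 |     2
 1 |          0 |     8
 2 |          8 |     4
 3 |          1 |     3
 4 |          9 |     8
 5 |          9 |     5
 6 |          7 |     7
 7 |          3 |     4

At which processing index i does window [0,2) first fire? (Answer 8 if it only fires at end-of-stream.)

3

i=0 t=0 v=2: → [0,2); WM=−∞
i=1 t=0 v=8: → [0,2); WM=−∞
i=2 t=8 v=4: → [8,10),[7,9); WM=−∞
i=3 t=1 v=3: → [1,3),[0,2); WM=5; [0,2) fires=3 [1,3) fires=1
i=4 t=9 v=8: → [9,11),[8,10); WM=5
i=5 t=9 v=5: → [9,11),[8,10); WM=5
i=6 t=7 v=7: → [7,9),[6,8); WM=5
i=7 t=3 v=4: DROP (t<5-0); WM=6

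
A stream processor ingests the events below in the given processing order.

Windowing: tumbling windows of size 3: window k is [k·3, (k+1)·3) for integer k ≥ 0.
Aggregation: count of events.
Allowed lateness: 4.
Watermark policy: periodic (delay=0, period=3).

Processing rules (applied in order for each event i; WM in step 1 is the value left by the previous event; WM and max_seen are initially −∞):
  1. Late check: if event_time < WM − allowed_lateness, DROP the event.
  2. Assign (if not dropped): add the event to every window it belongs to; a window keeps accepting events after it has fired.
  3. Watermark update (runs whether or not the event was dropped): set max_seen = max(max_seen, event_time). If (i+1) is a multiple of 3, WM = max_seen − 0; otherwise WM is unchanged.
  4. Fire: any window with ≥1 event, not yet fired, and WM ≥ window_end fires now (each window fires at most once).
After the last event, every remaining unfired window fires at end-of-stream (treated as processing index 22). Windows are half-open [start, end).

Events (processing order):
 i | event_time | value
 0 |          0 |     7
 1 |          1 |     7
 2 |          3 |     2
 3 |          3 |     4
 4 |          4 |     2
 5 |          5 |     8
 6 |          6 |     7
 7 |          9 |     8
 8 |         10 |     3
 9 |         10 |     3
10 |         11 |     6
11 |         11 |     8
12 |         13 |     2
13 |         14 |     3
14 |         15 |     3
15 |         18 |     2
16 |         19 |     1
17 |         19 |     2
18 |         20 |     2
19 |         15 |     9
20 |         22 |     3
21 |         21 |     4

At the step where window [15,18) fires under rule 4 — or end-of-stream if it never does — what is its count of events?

1

i=0 t=0 v=7: → [0,3); WM=−∞
i=1 t=1 v=7: → [0,3); WM=−∞
i=2 t=3 v=2: → [3,6); WM=3; [0,3) fires=2
i=3 t=3 v=4: → [3,6); WM=3
i=4 t=4 v=2: → [3,6); WM=3
i=5 t=5 v=8: → [3,6); WM=5
i=6 t=6 v=7: → [6,9); WM=5
i=7 t=9 v=8: → [9,12); WM=5
i=8 t=10 v=3: → [9,12); WM=10; [3,6) fires=4 [6,9) fires=1
i=9 t=10 v=3: → [9,12); WM=10
i=10 t=11 v=6: → [9,12); WM=10
i=11 t=11 v=8: → [9,12); WM=11
i=12 t=13 v=2: → [12,15); WM=11
i=13 t=14 v=3: → [12,15); WM=11
i=14 t=15 v=3: → [15,18); WM=15; [9,12) fires=5 [12,15) fires=2
i=15 t=18 v=2: → [18,21); WM=15
i=16 t=19 v=1: → [18,21); WM=15
i=17 t=19 v=2: → [18,21); WM=19; [15,18) fires=1
i=18 t=20 v=2: → [18,21); WM=19
i=19 t=15 v=9: → [15,18); WM=19
i=20 t=22 v=3: → [21,24); WM=22; [18,21) fires=4
i=21 t=21 v=4: → [21,24); WM=22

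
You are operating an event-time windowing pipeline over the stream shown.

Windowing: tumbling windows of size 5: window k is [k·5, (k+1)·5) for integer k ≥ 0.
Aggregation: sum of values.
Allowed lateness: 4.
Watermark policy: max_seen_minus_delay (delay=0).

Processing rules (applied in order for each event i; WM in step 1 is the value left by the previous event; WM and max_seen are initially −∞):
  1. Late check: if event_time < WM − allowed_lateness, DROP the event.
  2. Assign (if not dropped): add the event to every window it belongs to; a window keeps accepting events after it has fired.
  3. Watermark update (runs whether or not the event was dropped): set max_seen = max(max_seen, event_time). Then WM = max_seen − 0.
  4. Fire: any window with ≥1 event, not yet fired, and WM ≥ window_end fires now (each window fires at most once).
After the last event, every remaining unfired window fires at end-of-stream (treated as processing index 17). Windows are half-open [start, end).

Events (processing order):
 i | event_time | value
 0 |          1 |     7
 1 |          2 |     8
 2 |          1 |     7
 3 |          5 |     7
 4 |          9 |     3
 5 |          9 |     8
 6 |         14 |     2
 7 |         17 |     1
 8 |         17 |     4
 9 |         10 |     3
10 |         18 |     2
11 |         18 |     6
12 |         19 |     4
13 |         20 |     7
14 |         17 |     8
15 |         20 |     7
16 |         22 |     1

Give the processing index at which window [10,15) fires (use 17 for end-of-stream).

i=0 t=1 v=7: → [0,5); WM=1
i=1 t=2 v=8: → [0,5); WM=2
i=2 t=1 v=7: → [0,5); WM=2
i=3 t=5 v=7: → [5,10); WM=5; [0,5) fires=22
i=4 t=9 v=3: → [5,10); WM=9
i=5 t=9 v=8: → [5,10); WM=9
i=6 t=14 v=2: → [10,15); WM=14; [5,10) fires=18
i=7 t=17 v=1: → [15,20); WM=17; [10,15) fires=2
i=8 t=17 v=4: → [15,20); WM=17
i=9 t=10 v=3: DROP (t<17-4); WM=17
i=10 t=18 v=2: → [15,20); WM=18
i=11 t=18 v=6: → [15,20); WM=18
i=12 t=19 v=4: → [15,20); WM=19
i=13 t=20 v=7: → [20,25); WM=20; [15,20) fires=17
i=14 t=17 v=8: → [15,20); WM=20
i=15 t=20 v=7: → [20,25); WM=20
i=16 t=22 v=1: → [20,25); WM=22

7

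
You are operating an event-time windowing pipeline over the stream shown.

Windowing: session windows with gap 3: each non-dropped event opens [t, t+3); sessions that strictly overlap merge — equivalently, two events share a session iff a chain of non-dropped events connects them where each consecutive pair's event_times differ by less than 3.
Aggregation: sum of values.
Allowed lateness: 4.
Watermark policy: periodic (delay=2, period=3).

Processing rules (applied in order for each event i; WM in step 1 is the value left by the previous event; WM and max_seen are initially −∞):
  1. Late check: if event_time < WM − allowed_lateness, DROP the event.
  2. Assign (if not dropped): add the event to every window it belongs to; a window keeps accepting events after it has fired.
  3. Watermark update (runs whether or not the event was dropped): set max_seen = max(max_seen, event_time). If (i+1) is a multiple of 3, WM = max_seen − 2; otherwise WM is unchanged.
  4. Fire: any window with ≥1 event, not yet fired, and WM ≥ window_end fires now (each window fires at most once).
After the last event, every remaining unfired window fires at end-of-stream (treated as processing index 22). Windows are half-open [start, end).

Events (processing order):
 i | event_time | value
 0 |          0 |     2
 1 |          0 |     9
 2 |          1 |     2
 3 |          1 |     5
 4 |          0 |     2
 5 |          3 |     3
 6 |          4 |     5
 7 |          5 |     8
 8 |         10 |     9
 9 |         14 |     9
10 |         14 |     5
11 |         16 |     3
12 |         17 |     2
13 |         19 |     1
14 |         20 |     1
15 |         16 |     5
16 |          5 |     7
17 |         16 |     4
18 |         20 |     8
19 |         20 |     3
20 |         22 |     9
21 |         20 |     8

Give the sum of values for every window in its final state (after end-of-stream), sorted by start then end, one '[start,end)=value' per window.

i=0 t=0 v=2: → [0,3); WM=−∞
i=1 t=0 v=9: → [0,3); WM=−∞
i=2 t=1 v=2: → [0,4); WM=-1
i=3 t=1 v=5: → [0,4); WM=-1
i=4 t=0 v=2: → [0,4); WM=-1
i=5 t=3 v=3: → [0,6); WM=1
i=6 t=4 v=5: → [0,7); WM=1
i=7 t=5 v=8: → [0,8); WM=1
i=8 t=10 v=9: → [10,13); WM=8
i=9 t=14 v=9: → [14,17); WM=8
i=10 t=14 v=5: → [14,17); WM=8
i=11 t=16 v=3: → [14,19); WM=14
i=12 t=17 v=2: → [14,20); WM=14
i=13 t=19 v=1: → [14,22); WM=14
i=14 t=20 v=1: → [14,23); WM=18
i=15 t=16 v=5: → [14,23); WM=18
i=16 t=5 v=7: DROP (t<18-4); WM=18
i=17 t=16 v=4: → [14,23); WM=18
i=18 t=20 v=8: → [14,23); WM=18
i=19 t=20 v=3: → [14,23); WM=18
i=20 t=22 v=9: → [14,25); WM=20
i=21 t=20 v=8: → [14,25); WM=20

[0,8)=36 [10,13)=9 [14,25)=58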